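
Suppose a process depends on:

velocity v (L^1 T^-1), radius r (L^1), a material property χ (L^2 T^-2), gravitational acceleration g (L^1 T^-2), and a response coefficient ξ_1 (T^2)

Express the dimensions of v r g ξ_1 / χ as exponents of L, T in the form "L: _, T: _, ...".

Collect each base-dimension exponent across the product:
  L: (1) + (1) − (2) + (1) + (0) = 1
  T: (-1) + (0) − (-2) + (-2) + (2) = 1
So the dimensions are [L T].

L: 1, T: 1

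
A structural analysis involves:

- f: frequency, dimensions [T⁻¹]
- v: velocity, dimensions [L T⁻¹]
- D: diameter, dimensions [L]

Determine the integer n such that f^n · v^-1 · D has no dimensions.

Balance the T exponent: (-1)·n from f, plus −(-1) + (0) = 1 from the rest, must sum to zero.
−n + 1 = 0, so n = 1.

1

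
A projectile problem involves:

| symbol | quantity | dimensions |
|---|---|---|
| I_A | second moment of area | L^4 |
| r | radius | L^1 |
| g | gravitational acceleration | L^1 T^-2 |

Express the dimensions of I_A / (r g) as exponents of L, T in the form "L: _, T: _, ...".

Collect each base-dimension exponent across the product:
  L: (4) − (1) − (1) = 2
  T: (0) − (0) − (-2) = 2
So the dimensions are [L² T²].

L: 2, T: 2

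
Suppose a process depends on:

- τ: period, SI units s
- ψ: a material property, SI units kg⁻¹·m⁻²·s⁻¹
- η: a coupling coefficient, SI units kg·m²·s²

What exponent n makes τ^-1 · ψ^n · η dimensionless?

Balance the M exponent: (-1)·n from ψ, plus −(0) + (1) = 1 from the rest, must sum to zero.
−n + 1 = 0, so n = 1.

1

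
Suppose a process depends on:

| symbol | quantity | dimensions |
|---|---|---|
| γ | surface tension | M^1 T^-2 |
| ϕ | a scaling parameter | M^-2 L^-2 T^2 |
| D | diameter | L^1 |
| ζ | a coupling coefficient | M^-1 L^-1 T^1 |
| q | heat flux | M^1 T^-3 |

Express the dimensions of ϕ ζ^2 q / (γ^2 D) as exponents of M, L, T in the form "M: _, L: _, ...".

Collect each base-dimension exponent across the product:
  M: −2·(1) + (-2) − (0) + 2·(-1) + (1) = -5
  L: −2·(0) + (-2) − (1) + 2·(-1) + (0) = -5
  T: −2·(-2) + (2) − (0) + 2·(1) + (-3) = 5
So the dimensions are [M⁻⁵ L⁻⁵ T⁵].

M: -5, L: -5, T: 5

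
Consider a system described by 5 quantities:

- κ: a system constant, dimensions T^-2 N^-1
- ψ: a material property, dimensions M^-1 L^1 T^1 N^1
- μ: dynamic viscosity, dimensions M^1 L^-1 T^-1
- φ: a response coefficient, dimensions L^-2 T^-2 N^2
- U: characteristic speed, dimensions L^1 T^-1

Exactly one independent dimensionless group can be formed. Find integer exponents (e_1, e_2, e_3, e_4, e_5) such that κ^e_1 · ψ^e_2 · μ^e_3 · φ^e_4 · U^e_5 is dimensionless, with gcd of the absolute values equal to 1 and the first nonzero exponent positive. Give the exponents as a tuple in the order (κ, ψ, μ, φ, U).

(2, 4, 4, -1, -2)

M: e_1·(0) + e_2·(-1) + e_3·(1) + e_4·(0) + e_5·(0) = 0
L: e_1·(0) + e_2·(1) + e_3·(-1) + e_4·(-2) + e_5·(1) = 0
T: e_1·(-2) + e_2·(1) + e_3·(-1) + e_4·(-2) + e_5·(-1) = 0
N: e_1·(-1) + e_2·(1) + e_3·(0) + e_4·(2) + e_5·(0) = 0
Solving this homogeneous linear system for the smallest-integer solution (first nonzero entry positive) gives (2, 4, 4, -1, -2).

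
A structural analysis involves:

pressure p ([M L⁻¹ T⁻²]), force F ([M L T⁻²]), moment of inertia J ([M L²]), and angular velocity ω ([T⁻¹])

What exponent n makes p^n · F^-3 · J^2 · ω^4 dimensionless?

1

Balance the M exponent: (1)·n from p, plus −3·(1) + 2·(1) + 4·(0) = -1 from the rest, must sum to zero.
n − 1 = 0, so n = 1.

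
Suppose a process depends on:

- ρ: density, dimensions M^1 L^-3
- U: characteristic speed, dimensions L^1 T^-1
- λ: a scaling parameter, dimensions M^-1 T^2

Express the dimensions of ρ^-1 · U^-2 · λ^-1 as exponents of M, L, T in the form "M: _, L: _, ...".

M: 0, L: 1, T: 0

Collect each base-dimension exponent across the product:
  M: −(1) − 2·(0) − (-1) = 0
  L: −(-3) − 2·(1) − (0) = 1
  T: −(0) − 2·(-1) − (2) = 0
So the dimensions are [L].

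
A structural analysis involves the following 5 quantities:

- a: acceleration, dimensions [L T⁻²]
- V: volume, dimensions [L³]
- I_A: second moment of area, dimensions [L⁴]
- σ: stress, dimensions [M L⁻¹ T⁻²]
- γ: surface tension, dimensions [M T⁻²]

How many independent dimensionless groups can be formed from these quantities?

There are 5 variables and 3 base dimensions (M, L, T).
The dimension matrix has rank 3.
Independent dimensionless groups: 5 − 3 = 2.

2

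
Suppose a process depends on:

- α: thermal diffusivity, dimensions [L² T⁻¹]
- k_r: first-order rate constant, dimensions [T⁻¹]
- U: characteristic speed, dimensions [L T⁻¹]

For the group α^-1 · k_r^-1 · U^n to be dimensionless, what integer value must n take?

2

Balance the L exponent: (1)·n from U, plus −(2) − (0) = -2 from the rest, must sum to zero.
n − 2 = 0, so n = 2.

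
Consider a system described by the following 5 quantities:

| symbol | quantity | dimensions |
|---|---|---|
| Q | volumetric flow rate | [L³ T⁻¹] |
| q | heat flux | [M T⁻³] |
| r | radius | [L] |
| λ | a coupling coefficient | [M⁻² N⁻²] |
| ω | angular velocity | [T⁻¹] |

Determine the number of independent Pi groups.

There are 5 variables and 4 base dimensions (M, L, T, N).
The dimension matrix has rank 4.
Independent dimensionless groups: 5 − 4 = 1.

1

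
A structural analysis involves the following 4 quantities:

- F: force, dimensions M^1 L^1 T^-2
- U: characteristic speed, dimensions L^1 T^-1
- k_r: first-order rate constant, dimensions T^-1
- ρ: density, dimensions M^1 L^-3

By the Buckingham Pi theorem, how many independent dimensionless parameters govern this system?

1

There are 4 variables and 3 base dimensions (M, L, T).
The dimension matrix has rank 3.
Independent dimensionless groups: 4 − 3 = 1.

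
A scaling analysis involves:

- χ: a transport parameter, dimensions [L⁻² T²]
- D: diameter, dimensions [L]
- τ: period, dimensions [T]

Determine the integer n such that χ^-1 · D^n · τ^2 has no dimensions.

Balance the L exponent: (1)·n from D, plus −(-2) + 2·(0) = 2 from the rest, must sum to zero.
n + 2 = 0, so n = -2.

-2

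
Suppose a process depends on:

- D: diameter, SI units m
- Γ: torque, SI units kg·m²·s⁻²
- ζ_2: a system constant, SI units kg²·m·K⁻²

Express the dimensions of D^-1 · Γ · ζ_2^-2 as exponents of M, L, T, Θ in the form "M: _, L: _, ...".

Collect each base-dimension exponent across the product:
  M: −(0) + (1) − 2·(2) = -3
  L: −(1) + (2) − 2·(1) = -1
  T: −(0) + (-2) − 2·(0) = -2
  Θ: −(0) + (0) − 2·(-2) = 4
So the dimensions are [M⁻³ L⁻¹ T⁻² Θ⁴].

M: -3, L: -1, T: -2, Θ: 4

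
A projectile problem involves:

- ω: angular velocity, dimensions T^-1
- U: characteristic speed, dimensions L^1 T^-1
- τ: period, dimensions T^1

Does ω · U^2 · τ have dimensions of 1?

no

Sum the exponent of each base dimension across the product:
  L: [ω]_L + 2·[U]_L + [τ]_L = (0) + 2·(1) + (0) = 2
  T: [ω]_T + 2·[U]_T + [τ]_T = (-1) + 2·(-1) + (1) = -2
Net dimensions [L² T⁻²] ≠ [1] — not dimensionless.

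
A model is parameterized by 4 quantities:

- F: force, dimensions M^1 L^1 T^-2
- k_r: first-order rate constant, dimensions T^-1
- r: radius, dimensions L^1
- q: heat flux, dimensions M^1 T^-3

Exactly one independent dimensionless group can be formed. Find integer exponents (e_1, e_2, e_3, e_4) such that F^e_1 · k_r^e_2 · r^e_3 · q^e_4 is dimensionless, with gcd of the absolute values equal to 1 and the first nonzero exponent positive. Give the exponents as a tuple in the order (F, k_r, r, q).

M: e_1·(1) + e_2·(0) + e_3·(0) + e_4·(1) = 0
L: e_1·(1) + e_2·(0) + e_3·(1) + e_4·(0) = 0
T: e_1·(-2) + e_2·(-1) + e_3·(0) + e_4·(-3) = 0
Solving this homogeneous linear system for the smallest-integer solution (first nonzero entry positive) gives (1, 1, -1, -1).

(1, 1, -1, -1)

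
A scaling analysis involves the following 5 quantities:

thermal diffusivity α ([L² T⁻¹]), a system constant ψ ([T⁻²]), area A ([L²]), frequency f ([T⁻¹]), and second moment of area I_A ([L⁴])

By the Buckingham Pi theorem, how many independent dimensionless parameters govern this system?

3

There are 5 variables and 2 base dimensions (L, T).
The dimension matrix has rank 2.
Independent dimensionless groups: 5 − 2 = 3.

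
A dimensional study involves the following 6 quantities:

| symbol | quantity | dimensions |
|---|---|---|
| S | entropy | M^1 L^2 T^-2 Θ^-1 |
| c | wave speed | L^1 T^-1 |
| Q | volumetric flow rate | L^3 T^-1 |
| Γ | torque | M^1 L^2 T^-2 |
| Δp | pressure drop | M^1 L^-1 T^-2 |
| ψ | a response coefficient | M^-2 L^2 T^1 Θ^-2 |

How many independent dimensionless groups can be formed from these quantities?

There are 6 variables and 4 base dimensions (M, L, T, Θ).
The dimension matrix has rank 4.
Independent dimensionless groups: 6 − 4 = 2.

2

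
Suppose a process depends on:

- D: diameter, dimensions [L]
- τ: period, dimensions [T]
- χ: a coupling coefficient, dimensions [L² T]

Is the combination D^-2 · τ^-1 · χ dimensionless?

Sum the exponent of each base dimension across the product:
  L: −2·[D]_L − [τ]_L + [χ]_L = −2·(1) − (0) + (2) = 0
  T: −2·[D]_T − [τ]_T + [χ]_T = −2·(0) − (1) + (1) = 0
All base exponents vanish — dimensionless.

yes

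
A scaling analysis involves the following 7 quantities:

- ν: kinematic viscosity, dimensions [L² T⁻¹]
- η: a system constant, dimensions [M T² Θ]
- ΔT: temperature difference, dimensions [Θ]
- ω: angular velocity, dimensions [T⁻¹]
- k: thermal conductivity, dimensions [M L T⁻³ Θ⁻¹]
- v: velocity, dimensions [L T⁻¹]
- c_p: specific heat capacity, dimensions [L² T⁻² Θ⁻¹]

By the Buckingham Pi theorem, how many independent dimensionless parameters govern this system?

3

There are 7 variables and 4 base dimensions (M, L, T, Θ).
The dimension matrix has rank 4.
Independent dimensionless groups: 7 − 4 = 3.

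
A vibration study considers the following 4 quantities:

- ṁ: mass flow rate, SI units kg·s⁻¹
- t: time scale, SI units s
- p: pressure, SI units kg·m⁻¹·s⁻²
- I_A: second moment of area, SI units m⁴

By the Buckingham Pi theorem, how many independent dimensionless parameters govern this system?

There are 4 variables and 3 base dimensions (M, L, T).
The dimension matrix has rank 3.
Independent dimensionless groups: 4 − 3 = 1.

1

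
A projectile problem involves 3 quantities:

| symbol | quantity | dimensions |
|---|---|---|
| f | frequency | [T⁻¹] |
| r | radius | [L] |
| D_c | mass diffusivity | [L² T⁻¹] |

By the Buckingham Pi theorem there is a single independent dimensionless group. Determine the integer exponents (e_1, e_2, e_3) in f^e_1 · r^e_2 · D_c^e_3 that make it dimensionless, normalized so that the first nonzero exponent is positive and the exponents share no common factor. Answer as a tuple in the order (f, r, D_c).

L: e_1·(0) + e_2·(1) + e_3·(2) = 0
T: e_1·(-1) + e_2·(0) + e_3·(-1) = 0
Solving this homogeneous linear system for the smallest-integer solution (first nonzero entry positive) gives (1, 2, -1).

(1, 2, -1)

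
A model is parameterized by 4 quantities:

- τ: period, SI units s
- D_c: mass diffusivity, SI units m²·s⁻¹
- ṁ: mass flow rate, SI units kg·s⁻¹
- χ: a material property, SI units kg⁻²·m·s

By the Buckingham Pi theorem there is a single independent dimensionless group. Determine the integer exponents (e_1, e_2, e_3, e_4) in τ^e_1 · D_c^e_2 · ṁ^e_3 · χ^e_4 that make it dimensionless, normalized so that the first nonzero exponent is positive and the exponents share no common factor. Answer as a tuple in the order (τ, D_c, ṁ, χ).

(1, -1, 4, 2)

M: e_1·(0) + e_2·(0) + e_3·(1) + e_4·(-2) = 0
L: e_1·(0) + e_2·(2) + e_3·(0) + e_4·(1) = 0
T: e_1·(1) + e_2·(-1) + e_3·(-1) + e_4·(1) = 0
Solving this homogeneous linear system for the smallest-integer solution (first nonzero entry positive) gives (1, -1, 4, 2).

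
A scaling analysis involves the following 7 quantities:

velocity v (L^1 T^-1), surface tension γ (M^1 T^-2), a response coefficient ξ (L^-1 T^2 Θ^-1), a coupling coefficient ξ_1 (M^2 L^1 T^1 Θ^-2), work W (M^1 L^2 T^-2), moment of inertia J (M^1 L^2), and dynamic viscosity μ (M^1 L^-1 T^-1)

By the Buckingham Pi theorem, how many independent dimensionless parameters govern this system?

3

There are 7 variables and 4 base dimensions (M, L, T, Θ).
The dimension matrix has rank 4.
Independent dimensionless groups: 7 − 4 = 3.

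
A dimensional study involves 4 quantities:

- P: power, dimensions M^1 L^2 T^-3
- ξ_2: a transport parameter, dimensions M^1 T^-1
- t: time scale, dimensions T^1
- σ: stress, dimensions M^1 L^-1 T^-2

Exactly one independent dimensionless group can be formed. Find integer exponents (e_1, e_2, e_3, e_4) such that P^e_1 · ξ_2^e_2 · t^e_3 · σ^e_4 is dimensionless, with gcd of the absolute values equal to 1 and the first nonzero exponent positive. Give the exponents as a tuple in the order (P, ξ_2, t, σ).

(1, -3, 4, 2)

M: e_1·(1) + e_2·(1) + e_3·(0) + e_4·(1) = 0
L: e_1·(2) + e_2·(0) + e_3·(0) + e_4·(-1) = 0
T: e_1·(-3) + e_2·(-1) + e_3·(1) + e_4·(-2) = 0
Solving this homogeneous linear system for the smallest-integer solution (first nonzero entry positive) gives (1, -3, 4, 2).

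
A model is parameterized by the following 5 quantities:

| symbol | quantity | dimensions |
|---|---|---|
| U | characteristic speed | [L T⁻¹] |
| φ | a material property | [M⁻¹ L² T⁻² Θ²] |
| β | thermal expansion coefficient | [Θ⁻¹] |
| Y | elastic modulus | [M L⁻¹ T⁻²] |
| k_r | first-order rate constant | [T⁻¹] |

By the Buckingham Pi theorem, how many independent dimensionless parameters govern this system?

There are 5 variables and 4 base dimensions (M, L, T, Θ).
The dimension matrix has rank 4.
Independent dimensionless groups: 5 − 4 = 1.

1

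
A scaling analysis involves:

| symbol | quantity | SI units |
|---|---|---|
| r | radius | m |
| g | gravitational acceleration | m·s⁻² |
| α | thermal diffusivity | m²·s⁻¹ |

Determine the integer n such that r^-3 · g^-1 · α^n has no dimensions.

Balance the L exponent: (2)·n from α, plus −3·(1) − (1) = -4 from the rest, must sum to zero.
2n − 4 = 0, so n = 2.

2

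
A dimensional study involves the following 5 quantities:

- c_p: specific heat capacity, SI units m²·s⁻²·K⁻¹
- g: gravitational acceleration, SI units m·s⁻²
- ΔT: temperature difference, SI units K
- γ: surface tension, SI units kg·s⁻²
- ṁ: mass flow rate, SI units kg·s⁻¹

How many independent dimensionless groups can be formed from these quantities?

1

There are 5 variables and 4 base dimensions (M, L, T, Θ).
The dimension matrix has rank 4.
Independent dimensionless groups: 5 − 4 = 1.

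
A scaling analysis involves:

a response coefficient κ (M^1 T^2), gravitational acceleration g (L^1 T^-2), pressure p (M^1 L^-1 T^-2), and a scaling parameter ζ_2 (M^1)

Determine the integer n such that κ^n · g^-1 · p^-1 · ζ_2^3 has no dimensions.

Balance the M exponent: (1)·n from κ, plus −(0) − (1) + 3·(1) = 2 from the rest, must sum to zero.
n + 2 = 0, so n = -2.

-2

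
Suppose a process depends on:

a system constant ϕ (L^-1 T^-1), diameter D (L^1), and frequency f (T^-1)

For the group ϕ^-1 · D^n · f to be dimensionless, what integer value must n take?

-1

Balance the L exponent: (1)·n from D, plus −(-1) + (0) = 1 from the rest, must sum to zero.
n + 1 = 0, so n = -1.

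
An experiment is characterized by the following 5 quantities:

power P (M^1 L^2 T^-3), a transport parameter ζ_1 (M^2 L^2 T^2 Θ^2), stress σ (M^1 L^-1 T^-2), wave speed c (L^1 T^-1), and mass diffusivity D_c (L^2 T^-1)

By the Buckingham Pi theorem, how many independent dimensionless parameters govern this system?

There are 5 variables and 4 base dimensions (M, L, T, Θ).
The dimension matrix has rank 4.
Independent dimensionless groups: 5 − 4 = 1.

1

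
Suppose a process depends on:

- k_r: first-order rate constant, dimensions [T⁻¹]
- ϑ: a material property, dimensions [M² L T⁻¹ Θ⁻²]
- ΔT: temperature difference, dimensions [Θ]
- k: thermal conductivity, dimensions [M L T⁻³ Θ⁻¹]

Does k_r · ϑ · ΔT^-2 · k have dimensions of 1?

Sum the exponent of each base dimension across the product:
  M: [k_r]_M + [ϑ]_M − 2·[ΔT]_M + [k]_M = (0) + (2) − 2·(0) + (1) = 3
  L: [k_r]_L + [ϑ]_L − 2·[ΔT]_L + [k]_L = (0) + (1) − 2·(0) + (1) = 2
  T: [k_r]_T + [ϑ]_T − 2·[ΔT]_T + [k]_T = (-1) + (-1) − 2·(0) + (-3) = -5
  Θ: [k_r]_Θ + [ϑ]_Θ − 2·[ΔT]_Θ + [k]_Θ = (0) + (-2) − 2·(1) + (-1) = -5
Net dimensions [M³ L² T⁻⁵ Θ⁻⁵] ≠ [1] — not dimensionless.

no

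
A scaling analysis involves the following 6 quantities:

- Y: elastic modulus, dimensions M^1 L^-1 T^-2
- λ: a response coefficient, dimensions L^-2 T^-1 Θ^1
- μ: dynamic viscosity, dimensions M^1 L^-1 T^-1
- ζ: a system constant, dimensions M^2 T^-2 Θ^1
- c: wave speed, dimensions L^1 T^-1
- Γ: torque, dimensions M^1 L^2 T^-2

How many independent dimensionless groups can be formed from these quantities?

There are 6 variables and 4 base dimensions (M, L, T, Θ).
The dimension matrix has rank 4.
Independent dimensionless groups: 6 − 4 = 2.

2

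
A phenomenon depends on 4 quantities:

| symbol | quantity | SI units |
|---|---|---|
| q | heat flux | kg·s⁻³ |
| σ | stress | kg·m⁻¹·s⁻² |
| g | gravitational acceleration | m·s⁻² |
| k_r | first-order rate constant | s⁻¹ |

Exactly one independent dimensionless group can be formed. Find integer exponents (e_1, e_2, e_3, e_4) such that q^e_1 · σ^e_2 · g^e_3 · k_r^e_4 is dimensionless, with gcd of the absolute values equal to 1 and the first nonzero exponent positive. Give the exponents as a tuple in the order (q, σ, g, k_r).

M: e_1·(1) + e_2·(1) + e_3·(0) + e_4·(0) = 0
L: e_1·(0) + e_2·(-1) + e_3·(1) + e_4·(0) = 0
T: e_1·(-3) + e_2·(-2) + e_3·(-2) + e_4·(-1) = 0
Solving this homogeneous linear system for the smallest-integer solution (first nonzero entry positive) gives (1, -1, -1, 1).

(1, -1, -1, 1)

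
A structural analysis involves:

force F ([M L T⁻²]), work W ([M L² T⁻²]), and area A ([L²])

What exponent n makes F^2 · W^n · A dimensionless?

-2

Balance the M exponent: (1)·n from W, plus 2·(1) + (0) = 2 from the rest, must sum to zero.
n + 2 = 0, so n = -2.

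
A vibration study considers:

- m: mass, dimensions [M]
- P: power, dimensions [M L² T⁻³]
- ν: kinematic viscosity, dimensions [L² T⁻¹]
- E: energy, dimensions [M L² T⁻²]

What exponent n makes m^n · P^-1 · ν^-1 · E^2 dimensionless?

-1

Balance the M exponent: (1)·n from m, plus −(1) − (0) + 2·(1) = 1 from the rest, must sum to zero.
n + 1 = 0, so n = -1.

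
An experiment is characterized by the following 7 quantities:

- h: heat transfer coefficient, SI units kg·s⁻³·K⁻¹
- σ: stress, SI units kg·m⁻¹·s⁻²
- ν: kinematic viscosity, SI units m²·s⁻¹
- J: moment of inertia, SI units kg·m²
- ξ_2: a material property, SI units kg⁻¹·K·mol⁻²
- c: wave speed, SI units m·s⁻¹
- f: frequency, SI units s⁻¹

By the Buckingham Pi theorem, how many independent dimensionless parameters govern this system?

There are 7 variables and 5 base dimensions (M, L, T, Θ, N).
The dimension matrix has rank 5.
Independent dimensionless groups: 7 − 5 = 2.

2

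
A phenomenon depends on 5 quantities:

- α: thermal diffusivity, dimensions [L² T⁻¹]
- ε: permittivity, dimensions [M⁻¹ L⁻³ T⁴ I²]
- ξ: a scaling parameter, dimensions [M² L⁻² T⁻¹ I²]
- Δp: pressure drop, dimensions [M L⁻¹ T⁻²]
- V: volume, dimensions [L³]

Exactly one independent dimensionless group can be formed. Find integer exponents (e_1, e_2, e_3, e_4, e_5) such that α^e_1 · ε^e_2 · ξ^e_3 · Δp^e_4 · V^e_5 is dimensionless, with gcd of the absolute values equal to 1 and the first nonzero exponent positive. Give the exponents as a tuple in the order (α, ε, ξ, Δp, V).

M: e_1·(0) + e_2·(-1) + e_3·(2) + e_4·(1) + e_5·(0) = 0
L: e_1·(2) + e_2·(-3) + e_3·(-2) + e_4·(-1) + e_5·(3) = 0
T: e_1·(-1) + e_2·(4) + e_3·(-1) + e_4·(-2) + e_5·(0) = 0
I: e_1·(0) + e_2·(2) + e_3·(2) + e_4·(0) + e_5·(0) = 0
Solving this homogeneous linear system for the smallest-integer solution (first nonzero entry positive) gives (1, -1, 1, -3, -2).

(1, -1, 1, -3, -2)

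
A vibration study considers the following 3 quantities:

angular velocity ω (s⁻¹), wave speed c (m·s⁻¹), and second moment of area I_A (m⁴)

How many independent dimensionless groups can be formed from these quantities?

1

There are 3 variables and 2 base dimensions (L, T).
The dimension matrix has rank 2.
Independent dimensionless groups: 3 − 2 = 1.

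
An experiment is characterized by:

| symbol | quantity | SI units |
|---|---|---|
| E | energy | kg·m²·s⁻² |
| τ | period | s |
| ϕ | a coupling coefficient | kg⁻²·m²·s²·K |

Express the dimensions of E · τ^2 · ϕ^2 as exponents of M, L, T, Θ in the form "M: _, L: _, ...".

M: -3, L: 6, T: 4, Θ: 2

Collect each base-dimension exponent across the product:
  M: (1) + 2·(0) + 2·(-2) = -3
  L: (2) + 2·(0) + 2·(2) = 6
  T: (-2) + 2·(1) + 2·(2) = 4
  Θ: (0) + 2·(0) + 2·(1) = 2
So the dimensions are [M⁻³ L⁶ T⁴ Θ²].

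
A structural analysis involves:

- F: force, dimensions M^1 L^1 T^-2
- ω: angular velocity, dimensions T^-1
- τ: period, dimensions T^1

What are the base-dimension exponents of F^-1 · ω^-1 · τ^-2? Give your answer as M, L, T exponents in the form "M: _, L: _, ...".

Collect each base-dimension exponent across the product:
  M: −(1) − (0) − 2·(0) = -1
  L: −(1) − (0) − 2·(0) = -1
  T: −(-2) − (-1) − 2·(1) = 1
So the dimensions are [M⁻¹ L⁻¹ T].

M: -1, L: -1, T: 1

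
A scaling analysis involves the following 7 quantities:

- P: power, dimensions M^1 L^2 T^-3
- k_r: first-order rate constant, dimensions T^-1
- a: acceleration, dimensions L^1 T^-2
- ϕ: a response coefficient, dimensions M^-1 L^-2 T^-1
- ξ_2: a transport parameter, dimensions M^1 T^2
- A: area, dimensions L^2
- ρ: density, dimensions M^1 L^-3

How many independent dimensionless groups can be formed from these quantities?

There are 7 variables and 3 base dimensions (M, L, T).
The dimension matrix has rank 3.
Independent dimensionless groups: 7 − 3 = 4.

4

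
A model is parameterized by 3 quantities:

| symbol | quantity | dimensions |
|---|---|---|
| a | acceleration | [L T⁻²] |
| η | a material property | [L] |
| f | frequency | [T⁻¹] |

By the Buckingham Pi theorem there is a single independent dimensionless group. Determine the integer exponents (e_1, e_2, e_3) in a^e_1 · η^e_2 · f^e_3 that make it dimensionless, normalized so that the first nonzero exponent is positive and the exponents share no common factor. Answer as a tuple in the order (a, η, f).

(1, -1, -2)

L: e_1·(1) + e_2·(1) + e_3·(0) = 0
T: e_1·(-2) + e_2·(0) + e_3·(-1) = 0
Solving this homogeneous linear system for the smallest-integer solution (first nonzero entry positive) gives (1, -1, -2).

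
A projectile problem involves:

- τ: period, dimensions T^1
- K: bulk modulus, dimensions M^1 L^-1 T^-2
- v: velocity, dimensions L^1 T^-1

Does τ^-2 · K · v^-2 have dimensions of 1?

no

Sum the exponent of each base dimension across the product:
  M: −2·[τ]_M + [K]_M − 2·[v]_M = −2·(0) + (1) − 2·(0) = 1
  L: −2·[τ]_L + [K]_L − 2·[v]_L = −2·(0) + (-1) − 2·(1) = -3
  T: −2·[τ]_T + [K]_T − 2·[v]_T = −2·(1) + (-2) − 2·(-1) = -2
Net dimensions [M L⁻³ T⁻²] ≠ [1] — not dimensionless.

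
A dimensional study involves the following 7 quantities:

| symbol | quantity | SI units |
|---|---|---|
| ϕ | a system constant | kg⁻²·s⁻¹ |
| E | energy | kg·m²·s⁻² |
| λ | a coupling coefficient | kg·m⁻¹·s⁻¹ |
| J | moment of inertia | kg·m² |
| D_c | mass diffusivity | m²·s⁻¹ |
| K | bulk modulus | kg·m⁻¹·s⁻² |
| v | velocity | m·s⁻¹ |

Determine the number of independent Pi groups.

There are 7 variables and 3 base dimensions (M, L, T).
The dimension matrix has rank 3.
Independent dimensionless groups: 7 − 3 = 4.

4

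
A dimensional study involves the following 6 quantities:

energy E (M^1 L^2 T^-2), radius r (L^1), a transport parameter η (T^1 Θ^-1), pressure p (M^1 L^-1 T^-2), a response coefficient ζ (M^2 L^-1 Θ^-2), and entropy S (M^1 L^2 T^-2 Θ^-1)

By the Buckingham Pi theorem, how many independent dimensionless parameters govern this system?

2

There are 6 variables and 4 base dimensions (M, L, T, Θ).
The dimension matrix has rank 4.
Independent dimensionless groups: 6 − 4 = 2.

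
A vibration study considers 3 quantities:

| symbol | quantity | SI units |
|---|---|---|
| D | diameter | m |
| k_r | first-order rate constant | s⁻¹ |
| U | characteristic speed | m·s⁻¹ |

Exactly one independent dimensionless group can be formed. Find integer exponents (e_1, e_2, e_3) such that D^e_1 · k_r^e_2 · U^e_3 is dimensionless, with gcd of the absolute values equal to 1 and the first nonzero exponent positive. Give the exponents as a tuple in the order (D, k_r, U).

(1, 1, -1)

L: e_1·(1) + e_2·(0) + e_3·(1) = 0
T: e_1·(0) + e_2·(-1) + e_3·(-1) = 0
Solving this homogeneous linear system for the smallest-integer solution (first nonzero entry positive) gives (1, 1, -1).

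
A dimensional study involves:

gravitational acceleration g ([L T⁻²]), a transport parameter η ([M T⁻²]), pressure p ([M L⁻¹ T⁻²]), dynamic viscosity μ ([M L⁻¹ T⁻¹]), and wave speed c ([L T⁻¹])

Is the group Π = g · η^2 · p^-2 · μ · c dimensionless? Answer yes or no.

no

Sum the exponent of each base dimension across the product:
  M: [g]_M + 2·[η]_M − 2·[p]_M + [μ]_M + [c]_M = (0) + 2·(1) − 2·(1) + (1) + (0) = 1
  L: [g]_L + 2·[η]_L − 2·[p]_L + [μ]_L + [c]_L = (1) + 2·(0) − 2·(-1) + (-1) + (1) = 3
  T: [g]_T + 2·[η]_T − 2·[p]_T + [μ]_T + [c]_T = (-2) + 2·(-2) − 2·(-2) + (-1) + (-1) = -4
Net dimensions [M L³ T⁻⁴] ≠ [1] — not dimensionless.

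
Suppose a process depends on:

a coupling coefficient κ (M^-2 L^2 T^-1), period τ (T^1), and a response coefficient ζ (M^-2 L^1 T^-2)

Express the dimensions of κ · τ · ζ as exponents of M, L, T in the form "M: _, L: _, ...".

M: -4, L: 3, T: -2

Collect each base-dimension exponent across the product:
  M: (-2) + (0) + (-2) = -4
  L: (2) + (0) + (1) = 3
  T: (-1) + (1) + (-2) = -2
So the dimensions are [M⁻⁴ L³ T⁻²].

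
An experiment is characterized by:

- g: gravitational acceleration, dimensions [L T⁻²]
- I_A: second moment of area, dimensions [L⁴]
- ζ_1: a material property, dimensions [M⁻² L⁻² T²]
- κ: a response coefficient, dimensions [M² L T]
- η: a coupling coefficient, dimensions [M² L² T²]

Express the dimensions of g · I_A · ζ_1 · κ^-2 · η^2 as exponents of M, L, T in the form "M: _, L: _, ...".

Collect each base-dimension exponent across the product:
  M: (0) + (0) + (-2) − 2·(2) + 2·(2) = -2
  L: (1) + (4) + (-2) − 2·(1) + 2·(2) = 5
  T: (-2) + (0) + (2) − 2·(1) + 2·(2) = 2
So the dimensions are [M⁻² L⁵ T²].

M: -2, L: 5, T: 2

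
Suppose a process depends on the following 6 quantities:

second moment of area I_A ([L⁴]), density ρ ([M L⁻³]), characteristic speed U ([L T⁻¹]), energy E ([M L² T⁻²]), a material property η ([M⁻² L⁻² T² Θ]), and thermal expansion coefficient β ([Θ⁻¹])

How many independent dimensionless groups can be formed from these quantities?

There are 6 variables and 4 base dimensions (M, L, T, Θ).
The dimension matrix has rank 4.
Independent dimensionless groups: 6 − 4 = 2.

2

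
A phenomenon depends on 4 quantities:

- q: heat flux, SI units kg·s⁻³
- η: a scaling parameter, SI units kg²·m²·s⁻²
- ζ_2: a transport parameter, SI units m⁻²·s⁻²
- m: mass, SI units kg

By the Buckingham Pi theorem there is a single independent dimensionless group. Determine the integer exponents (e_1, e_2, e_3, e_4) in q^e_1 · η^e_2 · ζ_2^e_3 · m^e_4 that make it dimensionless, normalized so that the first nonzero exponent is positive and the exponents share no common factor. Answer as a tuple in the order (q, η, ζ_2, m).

M: e_1·(1) + e_2·(2) + e_3·(0) + e_4·(1) = 0
L: e_1·(0) + e_2·(2) + e_3·(-2) + e_4·(0) = 0
T: e_1·(-3) + e_2·(-2) + e_3·(-2) + e_4·(0) = 0
Solving this homogeneous linear system for the smallest-integer solution (first nonzero entry positive) gives (4, -3, -3, 2).

(4, -3, -3, 2)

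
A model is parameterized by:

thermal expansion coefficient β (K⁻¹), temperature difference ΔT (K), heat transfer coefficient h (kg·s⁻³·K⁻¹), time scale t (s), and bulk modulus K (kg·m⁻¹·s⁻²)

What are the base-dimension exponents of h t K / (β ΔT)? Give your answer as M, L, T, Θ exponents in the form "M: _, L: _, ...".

M: 2, L: -1, T: -4, Θ: -1

Collect each base-dimension exponent across the product:
  M: −(0) − (0) + (1) + (0) + (1) = 2
  L: −(0) − (0) + (0) + (0) + (-1) = -1
  T: −(0) − (0) + (-3) + (1) + (-2) = -4
  Θ: −(-1) − (1) + (-1) + (0) + (0) = -1
So the dimensions are [M² L⁻¹ T⁻⁴ Θ⁻¹].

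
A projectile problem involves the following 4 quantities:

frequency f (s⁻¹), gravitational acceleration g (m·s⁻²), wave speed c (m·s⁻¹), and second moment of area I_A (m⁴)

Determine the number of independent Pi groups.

2

There are 4 variables and 2 base dimensions (L, T).
The dimension matrix has rank 2.
Independent dimensionless groups: 4 − 2 = 2.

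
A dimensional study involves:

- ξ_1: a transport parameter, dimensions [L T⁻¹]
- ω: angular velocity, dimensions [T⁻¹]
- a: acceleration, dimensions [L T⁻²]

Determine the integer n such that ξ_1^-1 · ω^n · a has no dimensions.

-1

Balance the T exponent: (-1)·n from ω, plus −(-1) + (-2) = -1 from the rest, must sum to zero.
−n − 1 = 0, so n = -1.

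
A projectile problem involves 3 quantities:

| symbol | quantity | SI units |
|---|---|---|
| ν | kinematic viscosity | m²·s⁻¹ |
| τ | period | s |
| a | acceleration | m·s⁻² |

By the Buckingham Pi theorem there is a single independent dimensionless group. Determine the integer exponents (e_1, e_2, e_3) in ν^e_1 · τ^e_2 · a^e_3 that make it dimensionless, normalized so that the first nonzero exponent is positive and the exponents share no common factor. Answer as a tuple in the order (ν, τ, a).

L: e_1·(2) + e_2·(0) + e_3·(1) = 0
T: e_1·(-1) + e_2·(1) + e_3·(-2) = 0
Solving this homogeneous linear system for the smallest-integer solution (first nonzero entry positive) gives (1, -3, -2).

(1, -3, -2)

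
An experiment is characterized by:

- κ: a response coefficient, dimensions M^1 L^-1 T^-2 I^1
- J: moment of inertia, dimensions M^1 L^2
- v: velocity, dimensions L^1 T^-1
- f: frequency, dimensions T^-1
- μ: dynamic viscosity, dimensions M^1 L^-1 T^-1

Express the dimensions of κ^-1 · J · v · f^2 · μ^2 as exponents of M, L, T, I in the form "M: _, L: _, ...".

Collect each base-dimension exponent across the product:
  M: −(1) + (1) + (0) + 2·(0) + 2·(1) = 2
  L: −(-1) + (2) + (1) + 2·(0) + 2·(-1) = 2
  T: −(-2) + (0) + (-1) + 2·(-1) + 2·(-1) = -3
  I: −(1) + (0) + (0) + 2·(0) + 2·(0) = -1
So the dimensions are [M² L² T⁻³ I⁻¹].

M: 2, L: 2, T: -3, I: -1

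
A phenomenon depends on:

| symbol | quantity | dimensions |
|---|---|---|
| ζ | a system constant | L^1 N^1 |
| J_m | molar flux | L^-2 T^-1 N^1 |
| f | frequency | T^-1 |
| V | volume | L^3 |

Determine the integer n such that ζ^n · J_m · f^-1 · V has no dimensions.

-1

Balance the L exponent: (1)·n from ζ, plus (-2) − (0) + (3) = 1 from the rest, must sum to zero.
n + 1 = 0, so n = -1.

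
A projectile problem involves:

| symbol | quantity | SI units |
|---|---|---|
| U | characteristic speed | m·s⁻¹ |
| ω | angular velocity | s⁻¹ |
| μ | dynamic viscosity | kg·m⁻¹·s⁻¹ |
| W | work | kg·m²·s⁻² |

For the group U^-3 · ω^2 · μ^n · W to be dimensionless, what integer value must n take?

Balance the M exponent: (1)·n from μ, plus −3·(0) + 2·(0) + (1) = 1 from the rest, must sum to zero.
n + 1 = 0, so n = -1.

-1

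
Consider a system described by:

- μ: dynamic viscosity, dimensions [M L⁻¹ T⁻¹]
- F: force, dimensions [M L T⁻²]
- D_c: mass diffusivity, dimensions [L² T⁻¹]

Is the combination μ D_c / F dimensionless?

Sum the exponent of each base dimension across the product:
  M: [μ]_M − [F]_M + [D_c]_M = (1) − (1) + (0) = 0
  L: [μ]_L − [F]_L + [D_c]_L = (-1) − (1) + (2) = 0
  T: [μ]_T − [F]_T + [D_c]_T = (-1) − (-2) + (-1) = 0
All base exponents vanish — dimensionless.

yes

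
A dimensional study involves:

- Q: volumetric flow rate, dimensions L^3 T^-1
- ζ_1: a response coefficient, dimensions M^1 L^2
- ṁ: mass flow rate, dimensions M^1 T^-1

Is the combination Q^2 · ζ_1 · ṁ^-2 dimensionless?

no

Sum the exponent of each base dimension across the product:
  M: 2·[Q]_M + [ζ_1]_M − 2·[ṁ]_M = 2·(0) + (1) − 2·(1) = -1
  L: 2·[Q]_L + [ζ_1]_L − 2·[ṁ]_L = 2·(3) + (2) − 2·(0) = 8
  T: 2·[Q]_T + [ζ_1]_T − 2·[ṁ]_T = 2·(-1) + (0) − 2·(-1) = 0
Net dimensions [M⁻¹ L⁸] ≠ [1] — not dimensionless.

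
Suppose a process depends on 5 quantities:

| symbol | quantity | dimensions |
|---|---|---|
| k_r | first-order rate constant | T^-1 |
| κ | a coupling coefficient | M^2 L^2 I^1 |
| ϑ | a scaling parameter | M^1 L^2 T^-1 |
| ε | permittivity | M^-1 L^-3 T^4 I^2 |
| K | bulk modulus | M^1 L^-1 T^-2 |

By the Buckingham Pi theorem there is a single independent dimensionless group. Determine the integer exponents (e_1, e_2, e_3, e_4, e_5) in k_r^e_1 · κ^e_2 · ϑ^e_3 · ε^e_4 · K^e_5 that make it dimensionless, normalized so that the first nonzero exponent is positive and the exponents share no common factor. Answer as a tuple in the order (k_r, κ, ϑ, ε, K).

(2, 2, -4, -1, -1)

M: e_1·(0) + e_2·(2) + e_3·(1) + e_4·(-1) + e_5·(1) = 0
L: e_1·(0) + e_2·(2) + e_3·(2) + e_4·(-3) + e_5·(-1) = 0
T: e_1·(-1) + e_2·(0) + e_3·(-1) + e_4·(4) + e_5·(-2) = 0
I: e_1·(0) + e_2·(1) + e_3·(0) + e_4·(2) + e_5·(0) = 0
Solving this homogeneous linear system for the smallest-integer solution (first nonzero entry positive) gives (2, 2, -4, -1, -1).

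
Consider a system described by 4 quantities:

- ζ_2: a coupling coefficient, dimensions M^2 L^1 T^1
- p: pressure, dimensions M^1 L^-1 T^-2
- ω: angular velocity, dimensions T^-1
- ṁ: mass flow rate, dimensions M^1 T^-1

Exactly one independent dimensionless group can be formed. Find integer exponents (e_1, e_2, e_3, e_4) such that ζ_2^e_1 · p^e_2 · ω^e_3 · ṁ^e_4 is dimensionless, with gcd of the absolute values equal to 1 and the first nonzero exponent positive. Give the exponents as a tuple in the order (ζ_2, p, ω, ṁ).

(1, 1, 2, -3)

M: e_1·(2) + e_2·(1) + e_3·(0) + e_4·(1) = 0
L: e_1·(1) + e_2·(-1) + e_3·(0) + e_4·(0) = 0
T: e_1·(1) + e_2·(-2) + e_3·(-1) + e_4·(-1) = 0
Solving this homogeneous linear system for the smallest-integer solution (first nonzero entry positive) gives (1, 1, 2, -3).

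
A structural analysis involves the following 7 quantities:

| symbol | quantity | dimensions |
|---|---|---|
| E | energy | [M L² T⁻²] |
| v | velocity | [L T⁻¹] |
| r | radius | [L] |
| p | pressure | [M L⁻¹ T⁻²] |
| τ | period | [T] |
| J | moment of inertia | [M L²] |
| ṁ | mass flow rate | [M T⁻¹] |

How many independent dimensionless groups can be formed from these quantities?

4

There are 7 variables and 3 base dimensions (M, L, T).
The dimension matrix has rank 3.
Independent dimensionless groups: 7 − 3 = 4.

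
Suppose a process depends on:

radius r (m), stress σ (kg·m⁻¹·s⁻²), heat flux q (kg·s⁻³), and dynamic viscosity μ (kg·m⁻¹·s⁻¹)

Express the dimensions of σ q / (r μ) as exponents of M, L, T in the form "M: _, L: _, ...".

M: 1, L: -1, T: -4

Collect each base-dimension exponent across the product:
  M: −(0) + (1) + (1) − (1) = 1
  L: −(1) + (-1) + (0) − (-1) = -1
  T: −(0) + (-2) + (-3) − (-1) = -4
So the dimensions are [M L⁻¹ T⁻⁴].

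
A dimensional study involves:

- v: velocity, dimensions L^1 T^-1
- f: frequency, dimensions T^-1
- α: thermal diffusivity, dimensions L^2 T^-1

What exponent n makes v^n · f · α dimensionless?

-2

Balance the L exponent: (1)·n from v, plus (0) + (2) = 2 from the rest, must sum to zero.
n + 2 = 0, so n = -2.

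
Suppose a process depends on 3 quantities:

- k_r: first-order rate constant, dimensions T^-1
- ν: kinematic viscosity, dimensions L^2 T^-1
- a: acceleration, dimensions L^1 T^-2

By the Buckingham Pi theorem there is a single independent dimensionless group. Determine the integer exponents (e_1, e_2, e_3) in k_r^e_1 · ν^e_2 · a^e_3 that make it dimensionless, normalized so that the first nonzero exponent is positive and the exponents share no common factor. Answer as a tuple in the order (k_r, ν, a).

L: e_1·(0) + e_2·(2) + e_3·(1) = 0
T: e_1·(-1) + e_2·(-1) + e_3·(-2) = 0
Solving this homogeneous linear system for the smallest-integer solution (first nonzero entry positive) gives (3, 1, -2).

(3, 1, -2)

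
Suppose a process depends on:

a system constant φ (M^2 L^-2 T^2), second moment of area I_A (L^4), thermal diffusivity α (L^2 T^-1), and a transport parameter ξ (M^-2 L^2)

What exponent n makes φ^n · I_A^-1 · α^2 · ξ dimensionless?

Balance the M exponent: (2)·n from φ, plus −(0) + 2·(0) + (-2) = -2 from the rest, must sum to zero.
2n − 2 = 0, so n = 1.

1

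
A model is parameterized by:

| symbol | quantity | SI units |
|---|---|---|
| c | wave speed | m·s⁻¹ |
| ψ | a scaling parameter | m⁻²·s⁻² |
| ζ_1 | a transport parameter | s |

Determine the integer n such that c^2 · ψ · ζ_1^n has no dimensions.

4

Balance the T exponent: (1)·n from ζ_1, plus 2·(-1) + (-2) = -4 from the rest, must sum to zero.
n − 4 = 0, so n = 4.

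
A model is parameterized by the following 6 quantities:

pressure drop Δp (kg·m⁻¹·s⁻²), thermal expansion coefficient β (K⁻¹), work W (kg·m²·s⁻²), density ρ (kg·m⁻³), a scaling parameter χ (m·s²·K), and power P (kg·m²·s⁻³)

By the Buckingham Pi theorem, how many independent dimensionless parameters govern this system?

There are 6 variables and 4 base dimensions (M, L, T, Θ).
The dimension matrix has rank 4.
Independent dimensionless groups: 6 − 4 = 2.

2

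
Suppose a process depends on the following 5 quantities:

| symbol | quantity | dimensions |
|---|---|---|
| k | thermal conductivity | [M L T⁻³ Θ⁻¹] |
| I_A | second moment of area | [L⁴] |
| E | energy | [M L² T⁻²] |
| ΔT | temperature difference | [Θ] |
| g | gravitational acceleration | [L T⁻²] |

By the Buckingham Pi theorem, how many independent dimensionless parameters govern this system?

There are 5 variables and 4 base dimensions (M, L, T, Θ).
The dimension matrix has rank 4.
Independent dimensionless groups: 5 − 4 = 1.

1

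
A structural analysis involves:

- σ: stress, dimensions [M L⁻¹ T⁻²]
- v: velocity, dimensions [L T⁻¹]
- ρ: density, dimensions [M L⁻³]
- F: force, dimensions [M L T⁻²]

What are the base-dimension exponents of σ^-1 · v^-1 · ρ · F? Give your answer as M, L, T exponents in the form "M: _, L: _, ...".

M: 1, L: -2, T: 1

Collect each base-dimension exponent across the product:
  M: −(1) − (0) + (1) + (1) = 1
  L: −(-1) − (1) + (-3) + (1) = -2
  T: −(-2) − (-1) + (0) + (-2) = 1
So the dimensions are [M L⁻² T].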